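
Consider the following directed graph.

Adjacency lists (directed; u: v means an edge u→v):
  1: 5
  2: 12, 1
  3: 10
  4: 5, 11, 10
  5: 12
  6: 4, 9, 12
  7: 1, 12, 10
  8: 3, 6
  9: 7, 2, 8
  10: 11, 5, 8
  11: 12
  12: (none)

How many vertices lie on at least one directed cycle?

A vertex is on a directed cycle iff it belongs to a strongly connected component of size ≥ 2 (or has a self-loop).
The vertices on cycles are {3, 4, 6, 7, 8, 9, 10} — 7 in total.

7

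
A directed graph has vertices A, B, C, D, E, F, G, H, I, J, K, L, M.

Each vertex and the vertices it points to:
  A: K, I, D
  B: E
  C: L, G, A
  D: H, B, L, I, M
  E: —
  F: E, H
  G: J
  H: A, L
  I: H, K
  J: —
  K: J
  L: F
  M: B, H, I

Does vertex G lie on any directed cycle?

No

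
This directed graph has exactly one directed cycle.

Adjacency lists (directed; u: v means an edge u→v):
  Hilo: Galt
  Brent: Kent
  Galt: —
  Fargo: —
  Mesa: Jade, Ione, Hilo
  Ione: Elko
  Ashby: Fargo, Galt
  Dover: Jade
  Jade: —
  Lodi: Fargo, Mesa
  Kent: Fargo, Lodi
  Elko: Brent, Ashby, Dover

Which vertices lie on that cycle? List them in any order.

DFS with gray/black marking from Mesa:
Mesa gray
  Jade gray
  Jade black
  Ione gray
    Elko gray
      Brent gray
        Kent gray
          Fargo gray
          Fargo black
          Lodi gray
            Lodi→Fargo: Fargo black — skip
            Lodi→Mesa: Mesa is gray → back edge
Back edge closes the cycle Mesa → Ione → Elko → Brent → Kent → Lodi → Mesa; its vertices are {Elko, Ione, Kent, Lodi, Mesa, Brent}.

Elko, Ione, Kent, Lodi, Mesa, Brent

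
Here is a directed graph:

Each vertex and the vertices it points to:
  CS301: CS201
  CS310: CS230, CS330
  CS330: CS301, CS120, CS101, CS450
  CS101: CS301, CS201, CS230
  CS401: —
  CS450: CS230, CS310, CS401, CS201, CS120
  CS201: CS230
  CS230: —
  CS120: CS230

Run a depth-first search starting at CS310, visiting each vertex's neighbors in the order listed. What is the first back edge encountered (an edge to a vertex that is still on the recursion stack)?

DFS from CS310 (visiting each vertex's neighbors in the order listed); mark gray on enter, black on exit:
CS310 gray
  CS230 gray
  CS230 black
  CS330 gray
    CS301 gray
      CS201 gray
        CS201→CS230: CS230 black — skip
      CS201 black
    CS301 black
    CS120 gray
      CS120→CS230: CS230 black — skip
    CS120 black
    CS101 gray
      CS101→CS301: CS301 black — skip
      CS101→CS201: CS201 black — skip
      CS101→CS230: CS230 black — skip
    CS101 black
    CS450 gray
      CS450→CS230: CS230 black — skip
      CS450→CS310: CS310 is gray → back edge
First back edge: CS450 → CS310.

CS450→CS310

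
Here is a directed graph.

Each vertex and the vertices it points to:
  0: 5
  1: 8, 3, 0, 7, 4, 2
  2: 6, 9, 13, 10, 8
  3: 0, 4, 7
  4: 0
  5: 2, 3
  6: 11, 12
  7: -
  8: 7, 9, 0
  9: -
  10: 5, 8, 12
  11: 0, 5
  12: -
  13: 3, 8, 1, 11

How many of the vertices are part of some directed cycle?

11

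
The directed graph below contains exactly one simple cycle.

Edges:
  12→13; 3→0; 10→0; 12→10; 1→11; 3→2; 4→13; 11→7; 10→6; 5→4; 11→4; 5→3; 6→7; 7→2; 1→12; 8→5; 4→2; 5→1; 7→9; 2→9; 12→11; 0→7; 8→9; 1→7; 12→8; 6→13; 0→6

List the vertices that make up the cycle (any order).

1, 5, 8, 12

DFS with gray/black marking from 8:
8 gray
  5 gray
    1 gray
      12 gray
        12→8: 8 is gray → back edge
Back edge closes the cycle 8 → 5 → 1 → 12 → 8; its vertices are {1, 5, 8, 12}.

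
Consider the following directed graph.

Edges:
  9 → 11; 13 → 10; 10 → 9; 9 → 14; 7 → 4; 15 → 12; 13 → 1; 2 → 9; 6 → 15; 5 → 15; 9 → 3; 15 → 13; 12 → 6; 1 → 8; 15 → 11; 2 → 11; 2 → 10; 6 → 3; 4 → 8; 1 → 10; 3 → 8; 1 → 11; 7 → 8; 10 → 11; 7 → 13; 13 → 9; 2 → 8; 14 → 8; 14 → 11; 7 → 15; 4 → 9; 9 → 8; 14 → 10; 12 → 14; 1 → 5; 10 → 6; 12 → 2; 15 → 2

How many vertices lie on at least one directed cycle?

10

A vertex is on a directed cycle iff it belongs to a strongly connected component of size ≥ 2 (or has a self-loop).
The vertices on cycles are {1, 2, 5, 6, 9, 10, 12, 13, 14, 15} — 10 in total.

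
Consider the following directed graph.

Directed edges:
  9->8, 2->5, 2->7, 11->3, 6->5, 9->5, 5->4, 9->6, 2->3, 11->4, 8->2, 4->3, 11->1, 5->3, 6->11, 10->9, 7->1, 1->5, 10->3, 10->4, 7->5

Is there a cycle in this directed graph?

No

DFS with white/gray/black marking, starting from 11:
11 gray
  1 gray
    5 gray
      3 gray
      3 black
      4 gray
        4→3: 3 black — skip
      4 black
    5 black
  1 black
  11→3: 3 black — skip
  11→4: 4 black — skip
11 black
2 gray
  7 gray
    7→1: 1 black — skip
    7→5: 5 black — skip
  7 black
  2→5: 5 black — skip
  2→3: 3 black — skip
2 black
6 gray
  6→11: 11 black — skip
  6→5: 5 black — skip
6 black
8 gray
  8→2: 2 black — skip
8 black
9 gray
  9→6: 6 black — skip
  9→8: 8 black — skip
  9→5: 5 black — skip
9 black
10 gray
  10→4: 4 black — skip
  10→9: 9 black — skip
  10→3: 3 black — skip
10 black
Every edge goes to a white or black vertex — no back edge, so the graph is acyclic.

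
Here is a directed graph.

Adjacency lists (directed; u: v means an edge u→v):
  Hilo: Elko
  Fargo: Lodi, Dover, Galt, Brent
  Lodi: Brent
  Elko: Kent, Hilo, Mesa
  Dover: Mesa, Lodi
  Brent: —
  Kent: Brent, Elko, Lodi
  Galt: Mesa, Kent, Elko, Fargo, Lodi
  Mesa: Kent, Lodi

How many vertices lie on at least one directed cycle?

A vertex is on a directed cycle iff it belongs to a strongly connected component of size ≥ 2 (or has a self-loop).
The vertices on cycles are {Elko, Galt, Hilo, Kent, Mesa, Fargo} — 6 in total.

6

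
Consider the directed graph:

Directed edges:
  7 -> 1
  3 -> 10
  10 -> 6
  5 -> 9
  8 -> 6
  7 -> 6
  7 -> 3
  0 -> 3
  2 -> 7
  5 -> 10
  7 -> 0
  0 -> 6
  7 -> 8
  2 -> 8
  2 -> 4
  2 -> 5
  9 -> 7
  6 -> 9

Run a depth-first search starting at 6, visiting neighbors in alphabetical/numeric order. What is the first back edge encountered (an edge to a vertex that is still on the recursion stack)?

10->6

DFS from 6 (visiting neighbors in alphabetical/numeric order); mark gray on enter, black on exit:
6 gray
  9 gray
    7 gray
      0 gray
        3 gray
          10 gray
            10→6: 6 is gray → back edge
First back edge: 10 → 6.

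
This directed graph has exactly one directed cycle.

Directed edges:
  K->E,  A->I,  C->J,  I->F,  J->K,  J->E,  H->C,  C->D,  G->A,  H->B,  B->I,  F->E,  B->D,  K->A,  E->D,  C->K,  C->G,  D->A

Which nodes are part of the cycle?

DFS with gray/black marking from I:
I gray
  F gray
    E gray
      D gray
        A gray
          A→I: I is gray → back edge
Back edge closes the cycle I → F → E → D → A → I; its vertices are {A, D, E, F, I}.

A, D, E, F, I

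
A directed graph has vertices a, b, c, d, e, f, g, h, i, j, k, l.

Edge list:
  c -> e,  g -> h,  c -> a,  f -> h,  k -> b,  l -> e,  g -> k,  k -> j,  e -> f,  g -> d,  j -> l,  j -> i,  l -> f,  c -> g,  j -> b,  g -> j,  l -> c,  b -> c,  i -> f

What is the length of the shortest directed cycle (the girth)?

4

For each vertex v, BFS finds the shortest path from v back to v.
The shortest such closed walk is c → g → k → b → c, length 4.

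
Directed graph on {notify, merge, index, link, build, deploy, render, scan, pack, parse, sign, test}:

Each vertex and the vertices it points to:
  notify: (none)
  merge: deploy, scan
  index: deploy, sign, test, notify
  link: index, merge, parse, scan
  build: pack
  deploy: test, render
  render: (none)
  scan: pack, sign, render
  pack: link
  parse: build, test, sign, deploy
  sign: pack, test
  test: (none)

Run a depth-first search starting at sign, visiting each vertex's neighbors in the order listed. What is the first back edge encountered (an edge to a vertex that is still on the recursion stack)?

index->sign

DFS from sign (visiting each vertex's neighbors in the order listed); mark gray on enter, black on exit:
sign gray
  pack gray
    link gray
      index gray
        deploy gray
          test gray
          test black
          render gray
          render black
        deploy black
        index→sign: sign is gray → back edge
First back edge: index → sign.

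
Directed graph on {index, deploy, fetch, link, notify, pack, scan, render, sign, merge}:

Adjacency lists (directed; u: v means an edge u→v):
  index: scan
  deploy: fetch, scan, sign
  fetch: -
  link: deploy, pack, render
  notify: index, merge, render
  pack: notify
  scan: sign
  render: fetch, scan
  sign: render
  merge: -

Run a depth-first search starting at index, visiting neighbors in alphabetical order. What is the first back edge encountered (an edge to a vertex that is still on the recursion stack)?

render→scan

DFS from index (visiting neighbors in alphabetical order); mark gray on enter, black on exit:
index gray
  scan gray
    sign gray
      render gray
        fetch gray
        fetch black
        render→scan: scan is gray → back edge
First back edge: render → scan.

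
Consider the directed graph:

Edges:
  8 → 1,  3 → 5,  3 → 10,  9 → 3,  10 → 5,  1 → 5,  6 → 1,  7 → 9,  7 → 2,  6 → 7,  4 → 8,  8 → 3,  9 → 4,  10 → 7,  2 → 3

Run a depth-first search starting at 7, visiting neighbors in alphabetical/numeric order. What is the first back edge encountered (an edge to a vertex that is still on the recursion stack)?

DFS from 7 (visiting neighbors in alphabetical/numeric order); mark gray on enter, black on exit:
7 gray
  2 gray
    3 gray
      5 gray
      5 black
      10 gray
        10→5: 5 black — skip
        10→7: 7 is gray → back edge
First back edge: 10 → 7.

10->7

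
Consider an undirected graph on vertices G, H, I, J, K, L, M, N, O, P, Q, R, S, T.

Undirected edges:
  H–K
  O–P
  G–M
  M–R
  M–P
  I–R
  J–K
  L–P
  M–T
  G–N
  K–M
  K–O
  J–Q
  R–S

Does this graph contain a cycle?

Yes

DFS, tracking each vertex's parent; an edge to a visited non-parent vertex closes a cycle.
Start from O:
visit O (parent –)
  visit K (parent O)
    visit H (parent K)
      H–K: parent, skip
    visit M (parent K)
      visit G (parent M)
        G–M: parent, skip
        visit N (parent G)
          N–G: parent, skip
      visit T (parent M)
        T–M: parent, skip
      M–K: parent, skip
      visit R (parent M)
        R–M: parent, skip
        visit S (parent R)
          S–R: parent, skip
        visit I (parent R)
          I–R: parent, skip
      visit P (parent M)
        P–O: O visited and ≠ parent → cycle
Cycle: O – K – M – P – O.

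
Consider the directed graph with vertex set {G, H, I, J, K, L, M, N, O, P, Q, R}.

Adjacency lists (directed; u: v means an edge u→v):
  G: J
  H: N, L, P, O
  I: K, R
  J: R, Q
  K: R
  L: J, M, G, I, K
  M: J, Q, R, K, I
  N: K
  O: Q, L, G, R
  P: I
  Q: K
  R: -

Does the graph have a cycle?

No

DFS with white/gray/black marking, starting from P:
P gray
  I gray
    K gray
      R gray
      R black
    K black
    I→R: R black — skip
  I black
P black
G gray
  J gray
    J→R: R black — skip
    Q gray
      Q→K: K black — skip
    Q black
  J black
G black
H gray
  N gray
    N→K: K black — skip
  N black
  L gray
    L→J: J black — skip
    M gray
      M→J: J black — skip
      M→Q: Q black — skip
      M→R: R black — skip
      M→K: K black — skip
      M→I: I black — skip
    M black
    L→G: G black — skip
    L→I: I black — skip
    L→K: K black — skip
  L black
  H→P: P black — skip
  O gray
    O→Q: Q black — skip
    O→L: L black — skip
    O→G: G black — skip
    O→R: R black — skip
  O black
H black
Every edge goes to a white or black vertex — no back edge, so the graph is acyclic.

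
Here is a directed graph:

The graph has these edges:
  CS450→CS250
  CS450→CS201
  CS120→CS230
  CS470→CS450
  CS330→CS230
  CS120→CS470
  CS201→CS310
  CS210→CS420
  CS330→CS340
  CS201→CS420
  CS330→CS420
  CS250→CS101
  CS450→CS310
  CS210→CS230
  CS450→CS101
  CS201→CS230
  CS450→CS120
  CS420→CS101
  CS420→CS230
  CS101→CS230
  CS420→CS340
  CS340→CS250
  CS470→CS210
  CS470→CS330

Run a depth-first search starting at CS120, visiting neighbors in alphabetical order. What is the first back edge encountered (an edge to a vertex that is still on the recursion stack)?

DFS from CS120 (visiting neighbors in alphabetical order); mark gray on enter, black on exit:
CS120 gray
  CS230 gray
  CS230 black
  CS470 gray
    CS210 gray
      CS210→CS230: CS230 black — skip
      CS420 gray
        CS101 gray
          CS101→CS230: CS230 black — skip
        CS101 black
        CS420→CS230: CS230 black — skip
        CS340 gray
          CS250 gray
            CS250→CS101: CS101 black — skip
          CS250 black
        CS340 black
      CS420 black
    CS210 black
    CS330 gray
      CS330→CS230: CS230 black — skip
      CS330→CS340: CS340 black — skip
      CS330→CS420: CS420 black — skip
    CS330 black
    CS450 gray
      CS450→CS101: CS101 black — skip
      CS450→CS120: CS120 is gray → back edge
First back edge: CS450 → CS120.

CS450->CS120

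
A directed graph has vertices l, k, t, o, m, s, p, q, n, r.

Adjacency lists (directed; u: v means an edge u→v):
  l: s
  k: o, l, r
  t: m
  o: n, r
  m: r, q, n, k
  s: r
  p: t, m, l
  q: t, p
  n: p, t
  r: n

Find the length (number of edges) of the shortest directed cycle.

For each vertex v, BFS finds the shortest path from v back to v.
The shortest such closed walk is p → m → q → p, length 3.

3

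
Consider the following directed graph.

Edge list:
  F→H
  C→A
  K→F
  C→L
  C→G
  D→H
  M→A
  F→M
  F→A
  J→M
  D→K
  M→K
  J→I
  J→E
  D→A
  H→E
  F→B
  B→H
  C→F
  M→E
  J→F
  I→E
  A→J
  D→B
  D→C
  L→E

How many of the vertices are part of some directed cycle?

5

A vertex is on a directed cycle iff it belongs to a strongly connected component of size ≥ 2 (or has a self-loop).
The vertices on cycles are {A, F, J, K, M} — 5 in total.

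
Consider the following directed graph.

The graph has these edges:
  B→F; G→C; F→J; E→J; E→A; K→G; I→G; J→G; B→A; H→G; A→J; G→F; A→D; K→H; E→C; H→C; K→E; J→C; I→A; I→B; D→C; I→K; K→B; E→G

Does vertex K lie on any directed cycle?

No

K lies on a cycle iff there is a path from K back to itself.
Exploring from K, it never reaches itself; equivalently, its strongly connected component is a singleton.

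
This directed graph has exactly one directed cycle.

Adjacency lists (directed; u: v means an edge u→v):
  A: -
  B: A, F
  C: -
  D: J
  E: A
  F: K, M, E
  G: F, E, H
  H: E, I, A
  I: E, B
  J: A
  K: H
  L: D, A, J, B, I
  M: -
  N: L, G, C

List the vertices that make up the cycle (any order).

DFS with gray/black marking from F:
F gray
  K gray
    H gray
      E gray
        A gray
        A black
      E black
      I gray
        I→E: E black — skip
        B gray
          B→A: A black — skip
          B→F: F is gray → back edge
Back edge closes the cycle F → K → H → I → B → F; its vertices are {B, F, H, I, K}.

B, F, H, I, K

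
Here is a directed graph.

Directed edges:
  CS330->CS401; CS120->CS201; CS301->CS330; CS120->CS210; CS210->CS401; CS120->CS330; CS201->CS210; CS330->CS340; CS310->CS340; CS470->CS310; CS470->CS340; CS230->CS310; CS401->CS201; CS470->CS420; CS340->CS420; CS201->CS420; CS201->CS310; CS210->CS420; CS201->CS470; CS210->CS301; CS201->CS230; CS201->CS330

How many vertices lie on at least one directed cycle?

5

A vertex is on a directed cycle iff it belongs to a strongly connected component of size ≥ 2 (or has a self-loop).
The vertices on cycles are {CS201, CS210, CS301, CS330, CS401} — 5 in total.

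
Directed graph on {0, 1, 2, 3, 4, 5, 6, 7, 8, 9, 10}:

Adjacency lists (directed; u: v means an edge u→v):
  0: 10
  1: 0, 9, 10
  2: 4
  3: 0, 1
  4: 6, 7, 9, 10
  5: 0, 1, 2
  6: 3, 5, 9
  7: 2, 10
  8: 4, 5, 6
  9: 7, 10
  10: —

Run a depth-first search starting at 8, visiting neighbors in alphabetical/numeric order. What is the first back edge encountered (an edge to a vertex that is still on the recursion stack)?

DFS from 8 (visiting neighbors in alphabetical/numeric order); mark gray on enter, black on exit:
8 gray
  4 gray
    6 gray
      3 gray
        0 gray
          10 gray
          10 black
        0 black
        1 gray
          1→0: 0 black — skip
          9 gray
            7 gray
              2 gray
                2→4: 4 is gray → back edge
First back edge: 2 → 4.

2->4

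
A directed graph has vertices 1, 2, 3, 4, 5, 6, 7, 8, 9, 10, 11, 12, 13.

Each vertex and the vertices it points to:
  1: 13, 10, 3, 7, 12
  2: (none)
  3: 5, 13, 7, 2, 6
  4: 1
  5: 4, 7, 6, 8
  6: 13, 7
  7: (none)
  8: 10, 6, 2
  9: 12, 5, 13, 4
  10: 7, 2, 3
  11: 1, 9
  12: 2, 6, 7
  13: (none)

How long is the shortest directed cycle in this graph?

4

For each vertex v, BFS finds the shortest path from v back to v.
The shortest such closed walk is 1 → 3 → 5 → 4 → 1, length 4.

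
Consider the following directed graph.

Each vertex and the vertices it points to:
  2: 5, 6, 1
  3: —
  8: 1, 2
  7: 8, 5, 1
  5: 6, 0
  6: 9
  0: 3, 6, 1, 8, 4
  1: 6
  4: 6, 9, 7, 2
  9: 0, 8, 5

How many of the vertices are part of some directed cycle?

A vertex is on a directed cycle iff it belongs to a strongly connected component of size ≥ 2 (or has a self-loop).
The vertices on cycles are {0, 1, 2, 4, 5, 6, 7, 8, 9} — 9 in total.

9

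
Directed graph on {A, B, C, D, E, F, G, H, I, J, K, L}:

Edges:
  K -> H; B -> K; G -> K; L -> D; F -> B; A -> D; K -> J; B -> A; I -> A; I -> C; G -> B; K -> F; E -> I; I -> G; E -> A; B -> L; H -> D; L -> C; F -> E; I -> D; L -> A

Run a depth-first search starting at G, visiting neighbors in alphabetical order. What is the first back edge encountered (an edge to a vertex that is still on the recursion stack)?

F→B

DFS from G (visiting neighbors in alphabetical order); mark gray on enter, black on exit:
G gray
  B gray
    A gray
      D gray
      D black
    A black
    K gray
      F gray
        F→B: B is gray → back edge
First back edge: F → B.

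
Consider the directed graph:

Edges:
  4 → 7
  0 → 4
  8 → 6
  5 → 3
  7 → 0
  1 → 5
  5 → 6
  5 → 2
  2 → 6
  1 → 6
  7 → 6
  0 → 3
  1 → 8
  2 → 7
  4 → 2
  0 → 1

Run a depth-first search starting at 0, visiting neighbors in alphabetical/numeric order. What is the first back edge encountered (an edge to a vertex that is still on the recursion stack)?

DFS from 0 (visiting neighbors in alphabetical/numeric order); mark gray on enter, black on exit:
0 gray
  1 gray
    5 gray
      2 gray
        6 gray
        6 black
        7 gray
          7→0: 0 is gray → back edge
First back edge: 7 → 0.

7->0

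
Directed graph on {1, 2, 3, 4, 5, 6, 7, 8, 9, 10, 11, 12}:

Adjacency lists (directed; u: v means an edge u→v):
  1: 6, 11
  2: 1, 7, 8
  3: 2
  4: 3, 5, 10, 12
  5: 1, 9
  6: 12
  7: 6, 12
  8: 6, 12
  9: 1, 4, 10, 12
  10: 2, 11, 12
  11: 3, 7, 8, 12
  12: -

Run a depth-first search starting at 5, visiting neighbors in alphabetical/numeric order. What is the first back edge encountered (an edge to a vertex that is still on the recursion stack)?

2->1

DFS from 5 (visiting neighbors in alphabetical/numeric order); mark gray on enter, black on exit:
5 gray
  1 gray
    6 gray
      12 gray
      12 black
    6 black
    11 gray
      3 gray
        2 gray
          2→1: 1 is gray → back edge
First back edge: 2 → 1.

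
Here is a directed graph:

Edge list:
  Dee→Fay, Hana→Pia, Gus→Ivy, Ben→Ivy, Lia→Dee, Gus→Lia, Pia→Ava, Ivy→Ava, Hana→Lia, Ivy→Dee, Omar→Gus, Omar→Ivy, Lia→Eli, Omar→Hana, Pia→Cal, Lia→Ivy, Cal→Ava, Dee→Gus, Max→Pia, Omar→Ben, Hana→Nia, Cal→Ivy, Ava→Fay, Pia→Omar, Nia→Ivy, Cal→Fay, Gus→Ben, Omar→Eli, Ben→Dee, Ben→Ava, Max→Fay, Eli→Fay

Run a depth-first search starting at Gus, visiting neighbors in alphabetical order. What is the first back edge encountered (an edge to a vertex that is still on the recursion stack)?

Dee→Gus

DFS from Gus (visiting neighbors in alphabetical order); mark gray on enter, black on exit:
Gus gray
  Ben gray
    Ava gray
      Fay gray
      Fay black
    Ava black
    Dee gray
      Dee→Fay: Fay black — skip
      Dee→Gus: Gus is gray → back edge
First back edge: Dee → Gus.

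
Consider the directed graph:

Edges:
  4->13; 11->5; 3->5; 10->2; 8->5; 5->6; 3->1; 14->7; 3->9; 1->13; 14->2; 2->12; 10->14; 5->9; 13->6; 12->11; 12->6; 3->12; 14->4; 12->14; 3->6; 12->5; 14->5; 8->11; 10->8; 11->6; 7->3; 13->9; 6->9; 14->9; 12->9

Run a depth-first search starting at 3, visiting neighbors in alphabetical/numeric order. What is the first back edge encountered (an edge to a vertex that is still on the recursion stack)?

DFS from 3 (visiting neighbors in alphabetical/numeric order); mark gray on enter, black on exit:
3 gray
  1 gray
    13 gray
      6 gray
        9 gray
        9 black
      6 black
      13→9: 9 black — skip
    13 black
  1 black
  5 gray
    5→6: 6 black — skip
    5→9: 9 black — skip
  5 black
  3→6: 6 black — skip
  3→9: 9 black — skip
  12 gray
    12→5: 5 black — skip
    12→6: 6 black — skip
    12→9: 9 black — skip
    11 gray
      11→5: 5 black — skip
      11→6: 6 black — skip
    11 black
    14 gray
      2 gray
        2→12: 12 is gray → back edge
First back edge: 2 → 12.

2→12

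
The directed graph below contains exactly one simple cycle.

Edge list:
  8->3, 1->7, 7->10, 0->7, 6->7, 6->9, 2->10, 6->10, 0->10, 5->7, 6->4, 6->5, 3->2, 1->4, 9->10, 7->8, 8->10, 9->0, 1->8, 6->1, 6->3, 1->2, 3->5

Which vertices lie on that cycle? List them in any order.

DFS with gray/black marking from 8:
8 gray
  10 gray
  10 black
  3 gray
    5 gray
      7 gray
        7→8: 8 is gray → back edge
Back edge closes the cycle 8 → 3 → 5 → 7 → 8; its vertices are {3, 5, 7, 8}.

3, 5, 7, 8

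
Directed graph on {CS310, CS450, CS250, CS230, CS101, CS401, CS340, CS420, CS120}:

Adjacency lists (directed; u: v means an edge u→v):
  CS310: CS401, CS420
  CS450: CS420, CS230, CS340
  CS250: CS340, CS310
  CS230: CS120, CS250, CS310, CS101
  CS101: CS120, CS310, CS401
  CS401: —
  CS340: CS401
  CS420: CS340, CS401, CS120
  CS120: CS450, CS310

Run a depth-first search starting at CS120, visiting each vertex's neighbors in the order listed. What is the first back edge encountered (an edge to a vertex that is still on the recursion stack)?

CS420→CS120

DFS from CS120 (visiting each vertex's neighbors in the order listed); mark gray on enter, black on exit:
CS120 gray
  CS450 gray
    CS420 gray
      CS340 gray
        CS401 gray
        CS401 black
      CS340 black
      CS420→CS401: CS401 black — skip
      CS420→CS120: CS120 is gray → back edge
First back edge: CS420 → CS120.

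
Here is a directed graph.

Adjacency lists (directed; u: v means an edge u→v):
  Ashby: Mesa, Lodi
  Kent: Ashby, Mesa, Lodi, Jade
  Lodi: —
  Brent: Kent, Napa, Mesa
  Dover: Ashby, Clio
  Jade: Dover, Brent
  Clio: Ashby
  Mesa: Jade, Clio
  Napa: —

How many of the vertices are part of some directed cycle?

A vertex is on a directed cycle iff it belongs to a strongly connected component of size ≥ 2 (or has a self-loop).
The vertices on cycles are {Clio, Jade, Kent, Mesa, Ashby, Brent, Dover} — 7 in total.

7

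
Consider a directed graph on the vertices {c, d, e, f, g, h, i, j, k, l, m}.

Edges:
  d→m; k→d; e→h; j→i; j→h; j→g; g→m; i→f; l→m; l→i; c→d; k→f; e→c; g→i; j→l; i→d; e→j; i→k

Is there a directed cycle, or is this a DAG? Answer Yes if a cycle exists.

DFS with white/gray/black marking, starting from d:
d gray
  m gray
  m black
d black
c gray
  c→d: d black — skip
c black
e gray
  j gray
    i gray
      i→d: d black — skip
      k gray
        f gray
        f black
        k→d: d black — skip
      k black
      i→f: f black — skip
    i black
    l gray
      l→m: m black — skip
      l→i: i black — skip
    l black
    g gray
      g→m: m black — skip
      g→i: i black — skip
    g black
    h gray
    h black
  j black
  e→c: c black — skip
  e→h: h black — skip
e black
Every edge goes to a white or black vertex — no back edge, so the graph is acyclic.

No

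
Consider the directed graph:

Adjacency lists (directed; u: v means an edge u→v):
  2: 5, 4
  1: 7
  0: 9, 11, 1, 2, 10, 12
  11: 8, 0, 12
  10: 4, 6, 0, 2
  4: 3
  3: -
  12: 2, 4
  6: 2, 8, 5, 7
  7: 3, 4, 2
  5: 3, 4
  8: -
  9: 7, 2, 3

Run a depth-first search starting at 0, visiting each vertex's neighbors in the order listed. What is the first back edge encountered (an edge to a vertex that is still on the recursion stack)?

DFS from 0 (visiting each vertex's neighbors in the order listed); mark gray on enter, black on exit:
0 gray
  9 gray
    7 gray
      3 gray
      3 black
      4 gray
        4→3: 3 black — skip
      4 black
      2 gray
        5 gray
          5→3: 3 black — skip
          5→4: 4 black — skip
        5 black
        2→4: 4 black — skip
      2 black
    7 black
    9→2: 2 black — skip
    9→3: 3 black — skip
  9 black
  11 gray
    8 gray
    8 black
    11→0: 0 is gray → back edge
First back edge: 11 → 0.

11→0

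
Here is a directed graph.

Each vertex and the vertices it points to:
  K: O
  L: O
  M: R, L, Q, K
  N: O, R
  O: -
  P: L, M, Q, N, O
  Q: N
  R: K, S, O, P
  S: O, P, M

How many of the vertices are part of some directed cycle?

6

A vertex is on a directed cycle iff it belongs to a strongly connected component of size ≥ 2 (or has a self-loop).
The vertices on cycles are {M, N, P, Q, R, S} — 6 in total.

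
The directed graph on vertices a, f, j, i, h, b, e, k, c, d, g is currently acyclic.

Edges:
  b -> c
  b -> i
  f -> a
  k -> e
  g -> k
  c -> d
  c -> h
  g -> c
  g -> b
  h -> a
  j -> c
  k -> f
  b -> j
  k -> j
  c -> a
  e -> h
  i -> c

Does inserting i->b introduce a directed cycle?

Yes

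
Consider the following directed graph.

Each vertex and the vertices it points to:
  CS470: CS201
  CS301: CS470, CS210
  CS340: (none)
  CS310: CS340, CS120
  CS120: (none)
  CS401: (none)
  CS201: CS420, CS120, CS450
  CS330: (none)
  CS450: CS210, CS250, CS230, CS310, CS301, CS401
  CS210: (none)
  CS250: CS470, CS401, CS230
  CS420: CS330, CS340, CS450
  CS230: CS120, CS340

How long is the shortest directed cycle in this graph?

For each vertex v, BFS finds the shortest path from v back to v.
The shortest such closed walk is CS450 → CS301 → CS470 → CS201 → CS450, length 4.

4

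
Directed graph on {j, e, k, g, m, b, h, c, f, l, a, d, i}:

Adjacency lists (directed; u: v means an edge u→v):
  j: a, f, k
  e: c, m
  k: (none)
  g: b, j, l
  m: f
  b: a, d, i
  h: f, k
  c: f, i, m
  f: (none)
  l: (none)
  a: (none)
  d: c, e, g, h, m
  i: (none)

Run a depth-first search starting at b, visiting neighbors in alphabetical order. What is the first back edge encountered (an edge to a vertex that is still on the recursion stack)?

DFS from b (visiting neighbors in alphabetical order); mark gray on enter, black on exit:
b gray
  a gray
  a black
  d gray
    c gray
      f gray
      f black
      i gray
      i black
      m gray
        m→f: f black — skip
      m black
    c black
    e gray
      e→c: c black — skip
      e→m: m black — skip
    e black
    g gray
      g→b: b is gray → back edge
First back edge: g → b.

g->b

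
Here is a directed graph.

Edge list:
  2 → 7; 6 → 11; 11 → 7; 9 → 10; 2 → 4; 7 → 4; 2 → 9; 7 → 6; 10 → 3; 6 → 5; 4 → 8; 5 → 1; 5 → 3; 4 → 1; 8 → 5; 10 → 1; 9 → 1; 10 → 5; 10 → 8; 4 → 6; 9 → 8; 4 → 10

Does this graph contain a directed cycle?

Yes

DFS with white/gray/black marking, starting from 1:
1 gray
1 black
6 gray
  11 gray
    7 gray
      4 gray
        4→1: 1 black — skip
        10 gray
          5 gray
            3 gray
            3 black
            5→1: 1 black — skip
          5 black
          10→1: 1 black — skip
          10→3: 3 black — skip
          8 gray
            8→5: 5 black — skip
          8 black
        10 black
        4→8: 8 black — skip
        4→6: 6 is gray → back edge
Back edge found, so a cycle exists: 6 → 11 → 7 → 4 → 6.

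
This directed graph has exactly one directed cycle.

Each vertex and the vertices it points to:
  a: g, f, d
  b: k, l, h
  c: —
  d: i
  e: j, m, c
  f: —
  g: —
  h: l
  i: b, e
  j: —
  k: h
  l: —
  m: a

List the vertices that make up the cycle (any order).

a, d, e, i, m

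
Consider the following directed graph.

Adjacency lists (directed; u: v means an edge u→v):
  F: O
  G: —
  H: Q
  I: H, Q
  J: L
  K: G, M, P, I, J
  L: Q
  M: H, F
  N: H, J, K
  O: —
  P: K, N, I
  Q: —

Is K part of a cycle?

Yes

K is on a cycle iff K can reach itself via ≥1 edge.
K → P → K — yes.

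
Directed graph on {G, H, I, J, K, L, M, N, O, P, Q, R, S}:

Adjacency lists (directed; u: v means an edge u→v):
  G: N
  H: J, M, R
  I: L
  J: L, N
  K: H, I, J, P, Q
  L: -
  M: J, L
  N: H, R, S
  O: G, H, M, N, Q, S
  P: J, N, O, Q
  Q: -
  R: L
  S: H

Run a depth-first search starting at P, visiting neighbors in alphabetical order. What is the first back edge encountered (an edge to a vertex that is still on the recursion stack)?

DFS from P (visiting neighbors in alphabetical order); mark gray on enter, black on exit:
P gray
  J gray
    L gray
    L black
    N gray
      H gray
        H→J: J is gray → back edge
First back edge: H → J.

H->J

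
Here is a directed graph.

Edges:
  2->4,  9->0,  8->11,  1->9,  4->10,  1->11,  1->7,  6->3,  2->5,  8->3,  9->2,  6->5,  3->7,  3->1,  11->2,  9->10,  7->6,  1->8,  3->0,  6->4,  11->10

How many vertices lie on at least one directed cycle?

5

A vertex is on a directed cycle iff it belongs to a strongly connected component of size ≥ 2 (or has a self-loop).
The vertices on cycles are {1, 3, 6, 7, 8} — 5 in total.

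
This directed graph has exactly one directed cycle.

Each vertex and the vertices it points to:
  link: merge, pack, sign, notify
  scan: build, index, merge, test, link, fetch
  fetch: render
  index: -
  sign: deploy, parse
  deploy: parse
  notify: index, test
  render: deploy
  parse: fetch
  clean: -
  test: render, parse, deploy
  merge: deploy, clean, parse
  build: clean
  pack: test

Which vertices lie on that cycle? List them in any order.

fetch, parse, deploy, render

DFS with gray/black marking from fetch:
fetch gray
  render gray
    deploy gray
      parse gray
        parse→fetch: fetch is gray → back edge
Back edge closes the cycle fetch → render → deploy → parse → fetch; its vertices are {fetch, parse, deploy, render}.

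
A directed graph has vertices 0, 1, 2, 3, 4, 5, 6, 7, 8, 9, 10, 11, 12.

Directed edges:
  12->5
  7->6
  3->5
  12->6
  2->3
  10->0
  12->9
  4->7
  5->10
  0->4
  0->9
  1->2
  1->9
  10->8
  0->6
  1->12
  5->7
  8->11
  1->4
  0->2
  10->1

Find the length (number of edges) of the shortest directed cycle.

4

For each vertex v, BFS finds the shortest path from v back to v.
The shortest such closed walk is 10 → 1 → 12 → 5 → 10, length 4.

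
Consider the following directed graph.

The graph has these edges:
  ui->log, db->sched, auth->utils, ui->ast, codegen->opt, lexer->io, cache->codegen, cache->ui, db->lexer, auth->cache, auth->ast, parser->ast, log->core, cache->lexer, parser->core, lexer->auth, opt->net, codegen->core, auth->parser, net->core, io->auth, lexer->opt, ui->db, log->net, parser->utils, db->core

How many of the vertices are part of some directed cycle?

6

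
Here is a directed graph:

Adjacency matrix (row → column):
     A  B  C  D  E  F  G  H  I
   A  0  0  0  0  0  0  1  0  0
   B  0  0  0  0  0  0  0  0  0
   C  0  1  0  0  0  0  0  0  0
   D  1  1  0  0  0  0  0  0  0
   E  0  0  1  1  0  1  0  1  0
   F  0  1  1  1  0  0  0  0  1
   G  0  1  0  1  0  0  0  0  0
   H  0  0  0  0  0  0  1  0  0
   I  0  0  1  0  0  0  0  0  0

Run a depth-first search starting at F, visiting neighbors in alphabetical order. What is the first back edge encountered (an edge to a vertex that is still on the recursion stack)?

DFS from F (visiting neighbors in alphabetical order); mark gray on enter, black on exit:
F gray
  B gray
  B black
  C gray
    C→B: B black — skip
  C black
  D gray
    A gray
      G gray
        G→B: B black — skip
        G→D: D is gray → back edge
First back edge: G → D.

G→D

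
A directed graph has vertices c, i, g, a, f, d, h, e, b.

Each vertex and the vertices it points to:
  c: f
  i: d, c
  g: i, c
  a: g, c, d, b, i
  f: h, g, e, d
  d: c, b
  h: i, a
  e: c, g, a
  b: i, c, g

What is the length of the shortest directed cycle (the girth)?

3

For each vertex v, BFS finds the shortest path from v back to v.
The shortest such closed walk is f → e → c → f, length 3.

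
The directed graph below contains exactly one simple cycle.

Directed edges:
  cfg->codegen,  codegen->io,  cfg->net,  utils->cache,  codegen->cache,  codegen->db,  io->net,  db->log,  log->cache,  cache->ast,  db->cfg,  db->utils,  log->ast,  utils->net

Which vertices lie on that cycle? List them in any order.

db, cfg, codegen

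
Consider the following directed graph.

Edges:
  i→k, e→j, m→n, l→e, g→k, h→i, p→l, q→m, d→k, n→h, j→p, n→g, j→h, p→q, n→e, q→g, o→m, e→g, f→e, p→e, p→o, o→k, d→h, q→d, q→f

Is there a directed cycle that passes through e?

Yes

e is on a cycle iff e can reach itself via ≥1 edge.
e → j → p → e — yes.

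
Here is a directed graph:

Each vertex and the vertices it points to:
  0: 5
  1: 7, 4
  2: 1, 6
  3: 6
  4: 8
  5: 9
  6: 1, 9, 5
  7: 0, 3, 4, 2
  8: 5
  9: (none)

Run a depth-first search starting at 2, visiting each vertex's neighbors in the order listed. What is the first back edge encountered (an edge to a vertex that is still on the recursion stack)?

6->1

DFS from 2 (visiting each vertex's neighbors in the order listed); mark gray on enter, black on exit:
2 gray
  1 gray
    7 gray
      0 gray
        5 gray
          9 gray
          9 black
        5 black
      0 black
      3 gray
        6 gray
          6→1: 1 is gray → back edge
First back edge: 6 → 1.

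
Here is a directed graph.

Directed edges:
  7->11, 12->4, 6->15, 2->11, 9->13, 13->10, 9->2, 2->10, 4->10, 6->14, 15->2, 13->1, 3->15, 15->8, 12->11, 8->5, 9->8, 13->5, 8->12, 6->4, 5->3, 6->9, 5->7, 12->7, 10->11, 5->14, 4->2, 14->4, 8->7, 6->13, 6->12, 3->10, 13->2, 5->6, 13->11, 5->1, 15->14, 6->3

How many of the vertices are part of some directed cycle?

A vertex is on a directed cycle iff it belongs to a strongly connected component of size ≥ 2 (or has a self-loop).
The vertices on cycles are {3, 5, 6, 8, 9, 13, 15} — 7 in total.

7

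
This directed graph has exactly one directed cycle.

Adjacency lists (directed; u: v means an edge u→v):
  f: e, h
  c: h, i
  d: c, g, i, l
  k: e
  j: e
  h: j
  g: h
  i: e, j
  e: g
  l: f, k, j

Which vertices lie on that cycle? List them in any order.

DFS with gray/black marking from g:
g gray
  h gray
    j gray
      e gray
        e→g: g is gray → back edge
Back edge closes the cycle g → h → j → e → g; its vertices are {e, g, h, j}.

e, g, h, j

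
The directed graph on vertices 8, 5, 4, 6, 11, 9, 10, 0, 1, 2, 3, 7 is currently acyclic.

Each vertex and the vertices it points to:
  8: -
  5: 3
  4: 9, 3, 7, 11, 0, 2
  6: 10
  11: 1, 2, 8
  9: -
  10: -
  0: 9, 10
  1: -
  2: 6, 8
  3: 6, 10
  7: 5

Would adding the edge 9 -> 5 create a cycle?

No

Adding 9→5 creates a cycle iff 5 can already reach 9.
Explore from 5: no path reaches 9. The graph stays acyclic.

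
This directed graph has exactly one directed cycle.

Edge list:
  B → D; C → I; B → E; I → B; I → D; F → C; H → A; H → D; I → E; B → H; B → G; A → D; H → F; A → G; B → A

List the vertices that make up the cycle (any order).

DFS with gray/black marking from C:
C gray
  I gray
    D gray
    D black
    B gray
      A gray
        G gray
        G black
        A→D: D black — skip
      A black
      H gray
        H→D: D black — skip
        H→A: A black — skip
        F gray
          F→C: C is gray → back edge
Back edge closes the cycle C → I → B → H → F → C; its vertices are {B, C, F, H, I}.

B, C, F, H, I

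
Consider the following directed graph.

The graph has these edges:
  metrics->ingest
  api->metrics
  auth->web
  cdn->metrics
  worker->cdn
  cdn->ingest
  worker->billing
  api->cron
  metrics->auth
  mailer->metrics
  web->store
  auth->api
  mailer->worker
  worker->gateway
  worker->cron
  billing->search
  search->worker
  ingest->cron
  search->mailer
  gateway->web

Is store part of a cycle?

No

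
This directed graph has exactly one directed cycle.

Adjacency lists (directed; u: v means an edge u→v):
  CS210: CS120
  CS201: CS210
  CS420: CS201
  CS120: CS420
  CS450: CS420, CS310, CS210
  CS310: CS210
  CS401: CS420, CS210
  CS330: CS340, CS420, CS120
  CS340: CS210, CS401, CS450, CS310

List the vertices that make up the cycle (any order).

DFS with gray/black marking from CS420:
CS420 gray
  CS201 gray
    CS210 gray
      CS120 gray
        CS120→CS420: CS420 is gray → back edge
Back edge closes the cycle CS420 → CS201 → CS210 → CS120 → CS420; its vertices are {CS120, CS201, CS210, CS420}.

CS120, CS201, CS210, CS420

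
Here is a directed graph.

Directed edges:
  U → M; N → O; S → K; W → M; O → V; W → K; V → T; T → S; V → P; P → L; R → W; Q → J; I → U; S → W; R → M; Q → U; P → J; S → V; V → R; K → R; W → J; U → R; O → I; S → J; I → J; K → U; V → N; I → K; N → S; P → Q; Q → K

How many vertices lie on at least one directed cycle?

A vertex is on a directed cycle iff it belongs to a strongly connected component of size ≥ 2 (or has a self-loop).
The vertices on cycles are {K, N, O, R, S, T, U, V, W} — 9 in total.

9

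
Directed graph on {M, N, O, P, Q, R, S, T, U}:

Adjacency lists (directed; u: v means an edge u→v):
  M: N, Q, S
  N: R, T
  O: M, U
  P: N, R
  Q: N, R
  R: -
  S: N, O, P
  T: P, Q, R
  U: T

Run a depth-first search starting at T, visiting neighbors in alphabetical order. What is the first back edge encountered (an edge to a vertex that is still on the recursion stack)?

N→T

DFS from T (visiting neighbors in alphabetical order); mark gray on enter, black on exit:
T gray
  P gray
    N gray
      R gray
      R black
      N→T: T is gray → back edge
First back edge: N → T.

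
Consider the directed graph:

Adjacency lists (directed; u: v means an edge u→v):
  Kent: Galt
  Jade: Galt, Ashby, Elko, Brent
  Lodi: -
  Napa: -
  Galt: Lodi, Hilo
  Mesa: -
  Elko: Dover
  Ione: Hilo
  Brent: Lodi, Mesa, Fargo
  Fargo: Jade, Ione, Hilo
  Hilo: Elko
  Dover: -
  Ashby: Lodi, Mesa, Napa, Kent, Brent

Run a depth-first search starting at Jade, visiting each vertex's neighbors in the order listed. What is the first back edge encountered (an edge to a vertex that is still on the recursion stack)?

Fargo→Jade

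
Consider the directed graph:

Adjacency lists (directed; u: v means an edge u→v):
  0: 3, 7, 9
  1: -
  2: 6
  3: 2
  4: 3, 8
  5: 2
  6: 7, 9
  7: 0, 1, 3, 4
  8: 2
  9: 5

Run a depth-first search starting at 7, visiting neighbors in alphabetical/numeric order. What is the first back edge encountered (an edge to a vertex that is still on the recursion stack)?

DFS from 7 (visiting neighbors in alphabetical/numeric order); mark gray on enter, black on exit:
7 gray
  0 gray
    3 gray
      2 gray
        6 gray
          6→7: 7 is gray → back edge
First back edge: 6 → 7.

6->7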